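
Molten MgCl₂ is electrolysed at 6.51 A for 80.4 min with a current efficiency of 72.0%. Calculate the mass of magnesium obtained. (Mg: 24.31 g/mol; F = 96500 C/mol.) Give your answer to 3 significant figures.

Q = 6.51 × 4824 = 31400 C
n(e⁻) = 31400 / 96500 = 0.3254 mol
Mg²⁺ + 2e⁻ → Mg, so theoretical m(Mg) = 0.1627 × 24.31 = 3.955 g
Actual mass = 72.0% × 3.955 = 2.85 g

2.85 g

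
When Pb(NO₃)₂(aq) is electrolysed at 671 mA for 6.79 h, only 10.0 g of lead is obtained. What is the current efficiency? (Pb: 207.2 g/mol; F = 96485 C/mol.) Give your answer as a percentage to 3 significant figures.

Q = 0.671 × 24444 = 16400 C
n(e⁻) = 16400 / 96485 = 0.1700 mol
Pb²⁺ + 2e⁻ → Pb, so theoretical n(Pb) = 0.08500 mol → 17.61 g
Efficiency = 10.0 / 17.61 = 0.5679 = 56.8%

56.8%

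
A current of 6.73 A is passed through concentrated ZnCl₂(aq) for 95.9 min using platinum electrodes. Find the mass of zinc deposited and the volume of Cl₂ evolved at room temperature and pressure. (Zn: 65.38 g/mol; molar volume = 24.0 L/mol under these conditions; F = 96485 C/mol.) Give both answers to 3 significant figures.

13.1 g Zn; 4.82 L Cl₂

Q = 6.73 × 5754 = 38720 C; n(e⁻) = 38720 / 96485 = 0.4013 mol
Cathode: Zn²⁺ + 2e⁻ → Zn → n(Zn) = 0.4013/2 = 0.2007 mol → 13.1 g
Anode: 2Cl⁻ → Cl₂ + 2e⁻ → n(Cl₂) = 0.4013/2 = 0.2007 mol → 4.82 L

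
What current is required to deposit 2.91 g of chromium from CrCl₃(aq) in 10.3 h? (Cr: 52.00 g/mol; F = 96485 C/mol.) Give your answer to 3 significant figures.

n(Cr) = 2.91 / 52.00 = 0.05596 mol
Cr³⁺ + 3e⁻ → Cr, so n(e⁻) = 3 × 0.05596 = 0.1679 mol
Q = 0.1679 × 96485 = 16200 C
I = Q / t = 16200 / 37080 s = 0.437 A

0.437 A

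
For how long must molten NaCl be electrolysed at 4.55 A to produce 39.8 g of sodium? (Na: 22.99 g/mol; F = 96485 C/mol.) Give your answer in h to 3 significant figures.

10.2 h

n(Na) = 39.8 / 22.99 = 1.731 mol
Na⁺ + e⁻ → Na, so n(e⁻) = 1.731 mol
Q = 1.731 × 96485 = 1.670×10^5 C
t = Q / I = 1.670×10^5 / 4.55 = 36700 s = 10.2 h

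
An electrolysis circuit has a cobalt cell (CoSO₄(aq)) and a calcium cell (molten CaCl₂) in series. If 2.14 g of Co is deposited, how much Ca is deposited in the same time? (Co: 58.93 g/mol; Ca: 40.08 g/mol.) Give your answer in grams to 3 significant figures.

1.46 g

n(Co) = 2.14 / 58.93 = 0.03631 mol
Co²⁺ + 2e⁻ → Co, so n(e⁻) = 2 × 0.03631 = 0.07262 mol
The cells are in series, so the same charge (and hence the same n(e⁻) = 0.07262 mol) passes through both.
Ca²⁺ + 2e⁻ → Ca, so n(Ca) = 0.07262 / 2 = 0.03631 mol
m(Ca) = 0.03631 × 40.08 = 1.46 g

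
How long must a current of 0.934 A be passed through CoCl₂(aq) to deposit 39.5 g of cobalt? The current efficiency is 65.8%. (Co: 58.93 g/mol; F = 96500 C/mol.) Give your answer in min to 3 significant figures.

n(Co) = 39.5 / 58.93 = 0.6703 mol
Co²⁺ + 2e⁻ → Co, so n(e⁻) = 2 × 0.6703 = 1.341 mol
Q = 1.341 × 96500 / 0.658 = 1.967×10^5 C
t = Q / I = 1.967×10^5 / 0.934 = 2.106×10^5 s = 3510 min

3510 min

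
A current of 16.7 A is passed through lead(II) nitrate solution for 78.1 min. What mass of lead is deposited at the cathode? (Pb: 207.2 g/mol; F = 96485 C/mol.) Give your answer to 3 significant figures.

84.0 g

Q = 16.7 A × 4686 s = 78260 C
n(e⁻) = Q/F = 78260/96485 = 0.8111 mol
Pb²⁺ + 2e⁻ → Pb, so n(Pb) = 0.8111 / 2 = 0.4056 mol
m = 0.4056 × 207.2 = 84.0 g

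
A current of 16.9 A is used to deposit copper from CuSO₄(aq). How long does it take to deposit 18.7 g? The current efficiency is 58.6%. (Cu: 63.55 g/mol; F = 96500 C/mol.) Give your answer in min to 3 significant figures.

95.6 min

n(Cu) = 18.7 / 63.55 = 0.2943 mol
Cu²⁺ + 2e⁻ → Cu, so n(e⁻) = 2 × 0.2943 = 0.5886 mol
Q = 0.5886 × 96500 / 0.586 = 96930 C
t = Q / I = 96930 / 16.9 = 5736 s = 95.6 min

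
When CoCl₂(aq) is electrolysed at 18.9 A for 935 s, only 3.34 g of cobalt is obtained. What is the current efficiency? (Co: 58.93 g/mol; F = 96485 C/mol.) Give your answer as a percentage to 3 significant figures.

61.9%

Q = 18.9 × 935 = 17670 C
n(e⁻) = 17670 / 96485 = 0.1831 mol
Co²⁺ + 2e⁻ → Co, so theoretical n(Co) = 0.09155 mol → 5.395 g
Efficiency = 3.34 / 5.395 = 0.6191 = 61.9%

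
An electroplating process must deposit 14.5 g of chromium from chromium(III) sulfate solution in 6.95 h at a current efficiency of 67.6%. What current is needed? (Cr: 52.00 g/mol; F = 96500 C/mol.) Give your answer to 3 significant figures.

4.77 A

n(Cr) = 14.5 / 52.00 = 0.2788 mol
Cr³⁺ + 3e⁻ → Cr, so n(e⁻) = 3 × 0.2788 = 0.8364 mol
Q = 0.8364 × 96500 / 0.676 = 1.194×10^5 C
I = Q / t = 1.194×10^5 / 25020 s = 4.77 A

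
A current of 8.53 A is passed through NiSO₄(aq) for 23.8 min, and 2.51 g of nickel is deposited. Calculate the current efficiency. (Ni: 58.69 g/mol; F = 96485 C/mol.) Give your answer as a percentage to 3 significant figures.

Q = 8.53 × 1428 = 12180 C
n(e⁻) = 12180 / 96485 = 0.1262 mol
Ni²⁺ + 2e⁻ → Ni, so theoretical n(Ni) = 0.06310 mol → 3.703 g
Efficiency = 2.51 / 3.703 = 0.6778 = 67.8%

67.8%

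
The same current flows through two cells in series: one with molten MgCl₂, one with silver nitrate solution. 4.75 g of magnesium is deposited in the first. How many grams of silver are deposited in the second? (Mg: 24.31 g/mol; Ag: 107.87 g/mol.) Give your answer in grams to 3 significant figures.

42.2 g

n(Mg) = 4.75 / 24.31 = 0.1954 mol
Mg²⁺ + 2e⁻ → Mg, so n(e⁻) = 2 × 0.1954 = 0.3908 mol
Same current for the same time ⇒ same n(e⁻) = 0.3908 mol in both cells.
Ag⁺ + e⁻ → Ag, so n(Ag) = 0.3908 mol
m(Ag) = 0.3908 × 107.87 = 42.2 g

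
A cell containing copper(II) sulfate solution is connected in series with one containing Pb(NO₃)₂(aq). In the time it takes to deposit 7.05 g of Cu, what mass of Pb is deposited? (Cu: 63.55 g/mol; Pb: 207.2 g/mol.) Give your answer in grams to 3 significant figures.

23.0 g

n(Cu) = 7.05 / 63.55 = 0.1109 mol
Cu²⁺ + 2e⁻ → Cu, so n(e⁻) = 2 × 0.1109 = 0.2218 mol
In series, the same 0.2218 mol of electrons flows through the second cell.
Pb²⁺ + 2e⁻ → Pb, so n(Pb) = 0.2218 / 2 = 0.1109 mol
m(Pb) = 0.1109 × 207.2 = 23.0 g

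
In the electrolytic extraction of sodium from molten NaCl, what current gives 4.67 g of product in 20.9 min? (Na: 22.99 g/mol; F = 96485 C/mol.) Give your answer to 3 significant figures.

n(Na) = 4.67 / 22.99 = 0.2031 mol
Na⁺ + e⁻ → Na, so n(e⁻) = 0.2031 mol
Q = 0.2031 × 96485 = 19600 C
I = Q / t = 19600 / 1254 s = 15.6 A

15.6 A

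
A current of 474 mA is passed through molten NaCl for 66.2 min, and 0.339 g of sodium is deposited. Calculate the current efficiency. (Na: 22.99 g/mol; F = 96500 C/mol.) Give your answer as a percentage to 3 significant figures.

75.6%

Q = 0.474 × 3972 = 1883 C
n(e⁻) = 1883 / 96500 = 0.01951 mol
Na⁺ + e⁻ → Na, so theoretical n(Na) = 0.01951 mol → 0.4485 g
Efficiency = 0.339 / 0.4485 = 0.7559 = 75.6%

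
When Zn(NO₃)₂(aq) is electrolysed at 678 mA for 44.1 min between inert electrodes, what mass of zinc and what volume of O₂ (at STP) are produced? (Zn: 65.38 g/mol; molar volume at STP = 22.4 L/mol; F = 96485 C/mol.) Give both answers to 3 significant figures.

0.608 g Zn; 0.104 L O₂

Q = 0.678 × 2646 = 1794 C; n(e⁻) = 1794 / 96485 = 0.01859 mol
Cathode: Zn²⁺ + 2e⁻ → Zn → n(Zn) = 0.01859/2 = 0.009295 mol → 0.608 g
Anode: 2H₂O → O₂ + 4H⁺ + 4e⁻ → n(O₂) = 0.01859/4 = 0.004648 mol → 0.104 L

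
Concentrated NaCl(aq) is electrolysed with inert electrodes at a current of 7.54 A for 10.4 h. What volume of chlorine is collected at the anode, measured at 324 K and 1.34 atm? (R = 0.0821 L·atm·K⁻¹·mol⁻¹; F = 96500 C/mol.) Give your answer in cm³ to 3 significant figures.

29000 cm³

Charge passed = 7.54 × 37440 = 2.823×10^5 C
Moles of electrons = 2.823×10^5 / 96500 = 2.925 mol
2Cl⁻ → Cl₂ + 2e⁻, so n(Cl₂) = 2.925 / 2 = 1.463 mol
V = nRT/P = 1.463 × 0.0821 × 324 / 1.34 = 29.04 L
= 29000 cm³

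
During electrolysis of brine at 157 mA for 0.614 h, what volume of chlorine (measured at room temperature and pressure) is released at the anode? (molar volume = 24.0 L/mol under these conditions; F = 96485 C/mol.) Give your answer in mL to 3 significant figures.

43.2 mL

Q = 0.157 A × 2210.4 s = 347.0 C
n(e⁻) = 347.0 / 96485 = 0.003596 mol
2Cl⁻ → Cl₂ + 2e⁻, so n(Cl₂) = 0.003596 / 2 = 0.001798 mol
V = 0.001798 × 24.0 = 0.04315 L
= 43.2 mL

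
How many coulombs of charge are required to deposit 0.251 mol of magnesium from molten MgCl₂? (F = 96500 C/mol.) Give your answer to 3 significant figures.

48400 C

Mg²⁺ + 2e⁻ → Mg, so n(e⁻) = 2 × 0.251 = 0.5020 mol
Q = 0.5020 × 96500 = 48440 C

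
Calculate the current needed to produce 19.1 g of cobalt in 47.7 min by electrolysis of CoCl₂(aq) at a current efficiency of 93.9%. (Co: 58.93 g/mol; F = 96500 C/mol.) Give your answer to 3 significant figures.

n(Co) = 19.1 / 58.93 = 0.3241 mol
Co²⁺ + 2e⁻ → Co, so n(e⁻) = 2 × 0.3241 = 0.6482 mol
Q = 0.6482 × 96500 / 0.939 = 66610 C
I = Q / t = 66610 / 2862 s = 23.3 A

23.3 A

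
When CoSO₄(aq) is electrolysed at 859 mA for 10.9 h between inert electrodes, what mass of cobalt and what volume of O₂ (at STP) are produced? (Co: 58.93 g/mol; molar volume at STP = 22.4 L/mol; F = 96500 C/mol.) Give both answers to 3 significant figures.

Q = 0.859 × 39240 = 33710 C; n(e⁻) = 33710 / 96500 = 0.3493 mol
Cathode: Co²⁺ + 2e⁻ → Co → n(Co) = 0.3493/2 = 0.1747 mol → 10.3 g
Anode: 2H₂O → O₂ + 4H⁺ + 4e⁻ → n(O₂) = 0.3493/4 = 0.08733 mol → 1.96 L

10.3 g Co; 1.96 L O₂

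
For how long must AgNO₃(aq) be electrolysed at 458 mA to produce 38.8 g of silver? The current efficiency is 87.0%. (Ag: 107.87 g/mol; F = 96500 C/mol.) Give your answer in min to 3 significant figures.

n(Ag) = 38.8 / 107.87 = 0.3597 mol
Ag⁺ + e⁻ → Ag, so n(e⁻) = 0.3597 mol
Q = 0.3597 × 96500 / 0.870 = 39900 C
t = Q / I = 39900 / 0.458 = 87120 s = 1450 min

1450 min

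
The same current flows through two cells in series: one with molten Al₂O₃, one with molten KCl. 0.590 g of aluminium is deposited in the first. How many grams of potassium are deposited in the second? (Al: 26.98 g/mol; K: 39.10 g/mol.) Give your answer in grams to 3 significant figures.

n(Al) = 0.590 / 26.98 = 0.02187 mol
Al³⁺ + 3e⁻ → Al, so n(e⁻) = 3 × 0.02187 = 0.06561 mol
In series, the same 0.06561 mol of electrons flows through the second cell.
K⁺ + e⁻ → K, so n(K) = 0.06561 mol
m(K) = 0.06561 × 39.10 = 2.57 g

2.57 g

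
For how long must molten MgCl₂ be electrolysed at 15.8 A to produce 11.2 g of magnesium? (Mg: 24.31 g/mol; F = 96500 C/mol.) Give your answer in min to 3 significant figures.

n(Mg) = 11.2 / 24.31 = 0.4607 mol
Mg²⁺ + 2e⁻ → Mg, so n(e⁻) = 2 × 0.4607 = 0.9214 mol
Q = 0.9214 × 96500 = 88920 C
t = Q / I = 88920 / 15.8 = 5628 s = 93.8 min

93.8 min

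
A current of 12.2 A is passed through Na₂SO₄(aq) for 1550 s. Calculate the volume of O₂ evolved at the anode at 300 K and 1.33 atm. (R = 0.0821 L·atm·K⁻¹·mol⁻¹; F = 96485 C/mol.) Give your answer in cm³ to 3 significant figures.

907 cm³

Q = 12.2 A × 1550 s = 18910 C
n(e⁻) = Q/F = 18910/96485 = 0.1960 mol
2H₂O → O₂ + 4H⁺ + 4e⁻, so n(O₂) = 0.1960 / 4 = 0.04900 mol
V = nRT/P = 0.04900 × 0.0821 × 300 / 1.33 = 0.9074 L
= 907 cm³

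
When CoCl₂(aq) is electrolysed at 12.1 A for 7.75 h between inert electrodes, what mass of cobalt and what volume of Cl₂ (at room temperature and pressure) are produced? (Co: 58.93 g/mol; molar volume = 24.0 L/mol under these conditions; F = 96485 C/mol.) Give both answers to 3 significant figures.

103 g Co; 42.0 L Cl₂

Q = 12.1 × 27900 = 3.376×10^5 C; n(e⁻) = 3.376×10^5 / 96485 = 3.499 mol
Cathode: Co²⁺ + 2e⁻ → Co → n(Co) = 3.499/2 = 1.750 mol → 103 g
Anode: 2Cl⁻ → Cl₂ + 2e⁻ → n(Cl₂) = 3.499/2 = 1.750 mol → 42.0 L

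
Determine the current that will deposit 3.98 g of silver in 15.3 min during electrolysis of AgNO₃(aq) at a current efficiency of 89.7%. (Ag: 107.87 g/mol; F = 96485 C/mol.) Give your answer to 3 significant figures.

n(Ag) = 3.98 / 107.87 = 0.03690 mol
Ag⁺ + e⁻ → Ag, so n(e⁻) = 0.03690 mol
Q = 0.03690 × 96485 / 0.897 = 3969 C
I = Q / t = 3969 / 918 s = 4.32 A

4.32 A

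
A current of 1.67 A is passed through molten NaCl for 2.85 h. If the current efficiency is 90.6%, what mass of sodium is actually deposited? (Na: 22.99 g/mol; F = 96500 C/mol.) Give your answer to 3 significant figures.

3.70 g

Q = 1.67 × 10260 = 17130 C
n(e⁻) = 17130 / 96500 = 0.1775 mol
Na⁺ + e⁻ → Na, so theoretical m(Na) = 0.1775 × 22.99 = 4.081 g
Actual mass = 90.6% × 4.081 = 3.70 g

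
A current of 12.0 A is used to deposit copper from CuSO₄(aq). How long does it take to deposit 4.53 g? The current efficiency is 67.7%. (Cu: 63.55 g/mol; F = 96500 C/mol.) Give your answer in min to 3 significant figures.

28.2 min

n(Cu) = 4.53 / 63.55 = 0.07128 mol
Cu²⁺ + 2e⁻ → Cu, so n(e⁻) = 2 × 0.07128 = 0.1426 mol
Q = 0.1426 × 96500 / 0.677 = 20330 C
t = Q / I = 20330 / 12.0 = 1694 s = 28.2 min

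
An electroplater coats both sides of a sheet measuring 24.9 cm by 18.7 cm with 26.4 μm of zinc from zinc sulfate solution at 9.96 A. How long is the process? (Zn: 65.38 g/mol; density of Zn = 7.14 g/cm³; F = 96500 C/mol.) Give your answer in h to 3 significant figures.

Plated area = 2 × 24.9 × 18.7 = 931.3 cm²
Volume = 931.3 × 26.4×10⁻⁴ cm = 2.459 cm³
m(Zn) = 2.459 × 7.14 = 17.56 g
n(Zn) = 17.56 / 65.38 = 0.2686 mol; n(e⁻) = 2 × 0.2686 = 0.5372 mol
Q = 0.5372 × 96500 = 51840 C
t = 51840 / 9.96 = 5205 s = 1.45 h

1.45 h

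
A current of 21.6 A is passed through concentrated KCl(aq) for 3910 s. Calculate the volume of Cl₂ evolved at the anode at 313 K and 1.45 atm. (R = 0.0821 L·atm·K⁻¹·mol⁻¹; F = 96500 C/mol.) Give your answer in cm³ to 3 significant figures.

Q = It = 21.6 × 3910 = 84460 C
n(e⁻) = Q/F = 84460/96500 = 0.8752 mol
2Cl⁻ → Cl₂ + 2e⁻, so n(Cl₂) = 0.8752 / 2 = 0.4376 mol
V = nRT/P = 0.4376 × 0.0821 × 313 / 1.45 = 7.755 L
= 7760 cm³

7760 cm³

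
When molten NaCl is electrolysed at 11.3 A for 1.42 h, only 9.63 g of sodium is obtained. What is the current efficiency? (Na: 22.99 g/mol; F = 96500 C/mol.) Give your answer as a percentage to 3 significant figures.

Q = 11.3 × 5112 = 57770 C
n(e⁻) = 57770 / 96500 = 0.5987 mol
Na⁺ + e⁻ → Na, so theoretical n(Na) = 0.5987 mol → 13.76 g
Efficiency = 9.63 / 13.76 = 0.6999 = 70.0%

70.0%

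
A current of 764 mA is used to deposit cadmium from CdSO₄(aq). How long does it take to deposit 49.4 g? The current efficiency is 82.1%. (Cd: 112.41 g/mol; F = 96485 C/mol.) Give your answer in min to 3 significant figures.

2250 min

n(Cd) = 49.4 / 112.41 = 0.4395 mol
Cd²⁺ + 2e⁻ → Cd, so n(e⁻) = 2 × 0.4395 = 0.8790 mol
Q = 0.8790 × 96485 / 0.821 = 1.033×10^5 C
t = Q / I = 1.033×10^5 / 0.764 = 1.352×10^5 s = 2250 min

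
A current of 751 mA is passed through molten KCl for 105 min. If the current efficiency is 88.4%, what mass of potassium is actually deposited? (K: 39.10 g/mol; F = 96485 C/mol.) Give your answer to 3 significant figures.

1.69 g

Q = 0.751 × 6300 = 4731 C
n(e⁻) = 4731 / 96485 = 0.04903 mol
K⁺ + e⁻ → K, so theoretical m(K) = 0.04903 × 39.10 = 1.917 g
Actual mass = 88.4% × 1.917 = 1.69 g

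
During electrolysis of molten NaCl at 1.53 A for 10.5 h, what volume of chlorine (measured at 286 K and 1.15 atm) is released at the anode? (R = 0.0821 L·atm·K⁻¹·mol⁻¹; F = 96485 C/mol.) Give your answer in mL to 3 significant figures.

Q = 1.53 A × 37800 s = 57830 C
n(e⁻) = Q/F = 57830/96485 = 0.5994 mol
2Cl⁻ → Cl₂ + 2e⁻, so n(Cl₂) = 0.5994 / 2 = 0.2997 mol
V = nRT/P = 0.2997 × 0.0821 × 286 / 1.15 = 6.119 L
= 6120 mL

6120 mL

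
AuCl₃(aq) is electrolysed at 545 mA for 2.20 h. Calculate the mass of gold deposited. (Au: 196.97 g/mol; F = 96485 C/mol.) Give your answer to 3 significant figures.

2.94 g

Charge passed = 0.545 × 7920 = 4316 C
n(e⁻) = Q/F = 4316/96485 = 0.04473 mol
Au³⁺ + 3e⁻ → Au, so n(Au) = 0.04473 / 3 = 0.01491 mol
m = 0.01491 × 196.97 = 2.94 g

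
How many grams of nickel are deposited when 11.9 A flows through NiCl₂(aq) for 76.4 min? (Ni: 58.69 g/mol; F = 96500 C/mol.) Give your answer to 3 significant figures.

16.6 g

Charge passed = 11.9 × 4584 = 54550 C
n(e⁻) = Q/F = 54550/96500 = 0.5653 mol
Ni²⁺ + 2e⁻ → Ni, so n(Ni) = 0.5653 / 2 = 0.2827 mol
m = 0.2827 × 58.69 = 16.6 g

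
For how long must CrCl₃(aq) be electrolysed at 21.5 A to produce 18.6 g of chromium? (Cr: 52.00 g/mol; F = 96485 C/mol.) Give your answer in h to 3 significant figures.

n(Cr) = 18.6 / 52.00 = 0.3577 mol
Cr³⁺ + 3e⁻ → Cr, so n(e⁻) = 3 × 0.3577 = 1.073 mol
Q = 1.073 × 96485 = 1.035×10^5 C
t = Q / I = 1.035×10^5 / 21.5 = 4814 s = 1.34 h

1.34 h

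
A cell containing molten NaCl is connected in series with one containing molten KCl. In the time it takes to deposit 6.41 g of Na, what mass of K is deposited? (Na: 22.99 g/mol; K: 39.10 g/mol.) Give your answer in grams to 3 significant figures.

n(Na) = 6.41 / 22.99 = 0.2788 mol
Na⁺ + e⁻ → Na, so n(e⁻) = 0.2788 mol
Same current for the same time ⇒ same n(e⁻) = 0.2788 mol in both cells.
K⁺ + e⁻ → K, so n(K) = 0.2788 mol
m(K) = 0.2788 × 39.10 = 10.9 g

10.9 g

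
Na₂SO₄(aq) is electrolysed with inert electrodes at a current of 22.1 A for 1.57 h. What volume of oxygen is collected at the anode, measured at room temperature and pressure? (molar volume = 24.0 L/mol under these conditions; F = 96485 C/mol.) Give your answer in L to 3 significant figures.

Q = It = 22.1 × 5652 = 1.249×10^5 C
Moles of electrons = 1.249×10^5 / 96485 = 1.295 mol
2H₂O → O₂ + 4H⁺ + 4e⁻, so n(O₂) = 1.295 / 4 = 0.3238 mol
V = 0.3238 × 24.0 = 7.771 L

7.77 L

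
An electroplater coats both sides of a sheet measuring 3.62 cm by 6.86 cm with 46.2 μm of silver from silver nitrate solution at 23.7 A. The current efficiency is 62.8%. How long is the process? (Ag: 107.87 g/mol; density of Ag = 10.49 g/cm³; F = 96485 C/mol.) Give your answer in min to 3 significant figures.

2.41 min

Plated area = 2 × 3.62 × 6.86 = 49.67 cm²
Volume = 49.67 × 46.2×10⁻⁴ cm = 0.2295 cm³
m(Ag) = 0.2295 × 10.49 = 2.407 g
n(Ag) = 2.407 / 107.87 = 0.02231 mol; n(e⁻) = 0.02231 mol
Q = 0.02231 × 96485 / 0.628 = 3428 C
t = 3428 / 23.7 = 144.6 s = 2.41 min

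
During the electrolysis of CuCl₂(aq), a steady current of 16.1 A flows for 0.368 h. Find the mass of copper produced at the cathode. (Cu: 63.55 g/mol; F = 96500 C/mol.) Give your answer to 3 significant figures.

Charge passed = 16.1 × 1324.8 = 21330 C
Moles of electrons = 21330 / 96500 = 0.2210 mol
Cu²⁺ + 2e⁻ → Cu, so n(Cu) = 0.2210 / 2 = 0.1105 mol
m = 0.1105 × 63.55 = 7.02 g

7.02 g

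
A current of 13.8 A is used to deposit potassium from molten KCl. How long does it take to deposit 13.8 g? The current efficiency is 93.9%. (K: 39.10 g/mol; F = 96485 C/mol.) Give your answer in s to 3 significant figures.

n(K) = 13.8 / 39.10 = 0.3529 mol
K⁺ + e⁻ → K, so n(e⁻) = 0.3529 mol
Q = 0.3529 × 96485 / 0.939 = 36260 C
t = Q / I = 36260 / 13.8 = 2628 s

2630 s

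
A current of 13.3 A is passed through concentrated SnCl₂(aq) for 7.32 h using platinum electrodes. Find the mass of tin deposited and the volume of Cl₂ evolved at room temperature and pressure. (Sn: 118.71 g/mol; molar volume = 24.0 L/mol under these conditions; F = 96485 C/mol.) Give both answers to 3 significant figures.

216 g Sn; 43.6 L Cl₂

Q = 13.3 × 26352 = 3.505×10^5 C; n(e⁻) = 3.505×10^5 / 96485 = 3.633 mol
Cathode: Sn²⁺ + 2e⁻ → Sn → n(Sn) = 3.633/2 = 1.817 mol → 216 g
Anode: 2Cl⁻ → Cl₂ + 2e⁻ → n(Cl₂) = 3.633/2 = 1.817 mol → 43.6 L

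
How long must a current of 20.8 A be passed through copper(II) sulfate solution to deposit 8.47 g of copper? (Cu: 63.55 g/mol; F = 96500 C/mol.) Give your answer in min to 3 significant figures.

n(Cu) = 8.47 / 63.55 = 0.1333 mol
Cu²⁺ + 2e⁻ → Cu, so n(e⁻) = 2 × 0.1333 = 0.2666 mol
Q = 0.2666 × 96500 = 25730 C
t = Q / I = 25730 / 20.8 = 1237 s = 20.6 min

20.6 min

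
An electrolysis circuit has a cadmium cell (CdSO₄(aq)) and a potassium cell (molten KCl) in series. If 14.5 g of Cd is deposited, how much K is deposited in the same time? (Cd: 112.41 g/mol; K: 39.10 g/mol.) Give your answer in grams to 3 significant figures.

10.1 g

n(Cd) = 14.5 / 112.41 = 0.1290 mol
Cd²⁺ + 2e⁻ → Cd, so n(e⁻) = 2 × 0.1290 = 0.2580 mol
The cells are in series, so the same charge (and hence the same n(e⁻) = 0.2580 mol) passes through both.
K⁺ + e⁻ → K, so n(K) = 0.2580 mol
m(K) = 0.2580 × 39.10 = 10.1 g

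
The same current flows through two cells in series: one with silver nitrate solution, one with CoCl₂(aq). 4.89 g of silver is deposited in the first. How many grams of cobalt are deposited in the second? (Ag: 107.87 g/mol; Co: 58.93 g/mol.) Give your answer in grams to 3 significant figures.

n(Ag) = 4.89 / 107.87 = 0.04533 mol
Ag⁺ + e⁻ → Ag, so n(e⁻) = 0.04533 mol
Since the cells are in series, n(e⁻) in the Co cell is also 0.04533 mol.
Co²⁺ + 2e⁻ → Co, so n(Co) = 0.04533 / 2 = 0.02267 mol
m(Co) = 0.02267 × 58.93 = 1.34 g

1.34 g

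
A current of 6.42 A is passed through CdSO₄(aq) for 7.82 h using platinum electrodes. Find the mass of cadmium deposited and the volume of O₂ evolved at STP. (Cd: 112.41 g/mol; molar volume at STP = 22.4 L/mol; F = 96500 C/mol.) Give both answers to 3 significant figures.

105 g Cd; 10.5 L O₂

Q = 6.42 × 28152 = 1.807×10^5 C; n(e⁻) = 1.807×10^5 / 96500 = 1.873 mol
Cathode: Cd²⁺ + 2e⁻ → Cd → n(Cd) = 1.873/2 = 0.9365 mol → 105 g
Anode: 2H₂O → O₂ + 4H⁺ + 4e⁻ → n(O₂) = 1.873/4 = 0.4683 mol → 10.5 L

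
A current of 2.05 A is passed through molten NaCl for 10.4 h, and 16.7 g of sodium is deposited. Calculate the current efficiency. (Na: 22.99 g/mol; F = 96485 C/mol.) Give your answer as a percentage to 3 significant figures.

Q = 2.05 × 37440 = 76750 C
n(e⁻) = 76750 / 96485 = 0.7955 mol
Na⁺ + e⁻ → Na, so theoretical n(Na) = 0.7955 mol → 18.29 g
Efficiency = 16.7 / 18.29 = 0.9131 = 91.3%

91.3%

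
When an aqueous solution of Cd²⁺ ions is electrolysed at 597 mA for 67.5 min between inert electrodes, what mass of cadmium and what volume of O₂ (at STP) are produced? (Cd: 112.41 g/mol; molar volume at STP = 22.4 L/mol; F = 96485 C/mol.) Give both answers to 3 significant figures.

Q = 0.597 × 4050 = 2418 C; n(e⁻) = 2418 / 96485 = 0.02506 mol
Cathode: Cd²⁺ + 2e⁻ → Cd → n(Cd) = 0.02506/2 = 0.01253 mol → 1.41 g
Anode: 2H₂O → O₂ + 4H⁺ + 4e⁻ → n(O₂) = 0.02506/4 = 0.006265 mol → 0.140 L

1.41 g Cd; 0.140 L O₂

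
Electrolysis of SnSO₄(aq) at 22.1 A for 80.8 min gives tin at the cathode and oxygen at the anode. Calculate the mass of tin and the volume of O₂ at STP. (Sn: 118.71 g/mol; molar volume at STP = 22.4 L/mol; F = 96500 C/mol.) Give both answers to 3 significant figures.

Q = 22.1 × 4848 = 1.071×10^5 C; n(e⁻) = 1.071×10^5 / 96500 = 1.110 mol
Cathode: Sn²⁺ + 2e⁻ → Sn → n(Sn) = 1.110/2 = 0.5550 mol → 65.9 g
Anode: 2H₂O → O₂ + 4H⁺ + 4e⁻ → n(O₂) = 1.110/4 = 0.2775 mol → 6.22 L

65.9 g Sn; 6.22 L O₂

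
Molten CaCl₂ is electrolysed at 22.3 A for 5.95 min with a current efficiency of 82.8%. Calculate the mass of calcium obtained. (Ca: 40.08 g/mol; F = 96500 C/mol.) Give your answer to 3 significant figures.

1.37 g

Q = 22.3 × 357 = 7961 C
n(e⁻) = 7961 / 96500 = 0.08250 mol
Ca²⁺ + 2e⁻ → Ca, so theoretical m(Ca) = 0.04125 × 40.08 = 1.653 g
Actual mass = 82.8% × 1.653 = 1.37 g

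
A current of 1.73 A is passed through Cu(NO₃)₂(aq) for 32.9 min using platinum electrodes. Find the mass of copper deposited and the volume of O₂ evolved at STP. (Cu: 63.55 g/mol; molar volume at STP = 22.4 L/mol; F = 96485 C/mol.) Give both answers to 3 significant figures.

Q = 1.73 × 1974 = 3415 C; n(e⁻) = 3415 / 96485 = 0.03539 mol
Cathode: Cu²⁺ + 2e⁻ → Cu → n(Cu) = 0.03539/2 = 0.01770 mol → 1.12 g
Anode: 2H₂O → O₂ + 4H⁺ + 4e⁻ → n(O₂) = 0.03539/4 = 0.008848 mol → 0.198 L

1.12 g Cu; 0.198 L O₂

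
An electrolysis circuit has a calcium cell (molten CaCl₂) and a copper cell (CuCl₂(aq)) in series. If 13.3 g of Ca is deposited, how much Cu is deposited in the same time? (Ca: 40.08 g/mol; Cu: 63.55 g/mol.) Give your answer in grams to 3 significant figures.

21.1 g

n(Ca) = 13.3 / 40.08 = 0.3318 mol
Ca²⁺ + 2e⁻ → Ca, so n(e⁻) = 2 × 0.3318 = 0.6636 mol
In series, the same 0.6636 mol of electrons flows through the second cell.
Cu²⁺ + 2e⁻ → Cu, so n(Cu) = 0.6636 / 2 = 0.3318 mol
m(Cu) = 0.3318 × 63.55 = 21.1 g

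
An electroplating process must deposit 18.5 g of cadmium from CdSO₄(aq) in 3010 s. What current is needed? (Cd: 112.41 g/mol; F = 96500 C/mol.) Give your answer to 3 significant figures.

n(Cd) = 18.5 / 112.41 = 0.1646 mol
Cd²⁺ + 2e⁻ → Cd, so n(e⁻) = 2 × 0.1646 = 0.3292 mol
Q = 0.3292 × 96500 = 31770 C
I = Q / t = 31770 / 3010 s = 10.6 A

10.6 A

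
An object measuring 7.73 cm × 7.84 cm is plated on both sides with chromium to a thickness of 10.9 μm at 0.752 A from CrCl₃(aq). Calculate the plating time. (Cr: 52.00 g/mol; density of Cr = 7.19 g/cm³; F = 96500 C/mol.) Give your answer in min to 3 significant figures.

Plated area = 2 × 7.73 × 7.84 = 121.2 cm²
Volume = 121.2 × 10.9×10⁻⁴ cm = 0.1321 cm³
m(Cr) = 0.1321 × 7.19 = 0.9498 g
n(Cr) = 0.9498 / 52.00 = 0.01827 mol; n(e⁻) = 3 × 0.01827 = 0.05481 mol
Q = 0.05481 × 96500 = 5289 C
t = 5289 / 0.752 = 7033 s = 117 min

117 min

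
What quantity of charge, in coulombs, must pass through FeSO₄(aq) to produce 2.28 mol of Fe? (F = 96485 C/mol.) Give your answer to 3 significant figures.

4.40×10^5 C

Fe²⁺ + 2e⁻ → Fe, so n(e⁻) = 2 × 2.28 = 4.560 mol
Q = 4.560 × 96485 = 4.400×10^5 C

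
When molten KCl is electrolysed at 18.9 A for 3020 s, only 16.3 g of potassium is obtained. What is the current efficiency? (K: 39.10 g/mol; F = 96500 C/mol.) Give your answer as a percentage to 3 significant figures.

70.5%

Q = 18.9 × 3020 = 57080 C
n(e⁻) = 57080 / 96500 = 0.5915 mol
K⁺ + e⁻ → K, so theoretical n(K) = 0.5915 mol → 23.13 g
Efficiency = 16.3 / 23.13 = 0.7047 = 70.5%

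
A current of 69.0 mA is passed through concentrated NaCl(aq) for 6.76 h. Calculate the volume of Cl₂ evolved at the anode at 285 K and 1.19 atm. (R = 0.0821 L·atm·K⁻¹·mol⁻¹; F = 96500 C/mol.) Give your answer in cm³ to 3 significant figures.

171 cm³

Q = 0.0690 A × 24336 s = 1679 C
n(e⁻) = 1679 / 96500 = 0.01740 mol
2Cl⁻ → Cl₂ + 2e⁻, so n(Cl₂) = 0.01740 / 2 = 0.008700 mol
V = nRT/P = 0.008700 × 0.0821 × 285 / 1.19 = 0.1711 L
= 171 cm³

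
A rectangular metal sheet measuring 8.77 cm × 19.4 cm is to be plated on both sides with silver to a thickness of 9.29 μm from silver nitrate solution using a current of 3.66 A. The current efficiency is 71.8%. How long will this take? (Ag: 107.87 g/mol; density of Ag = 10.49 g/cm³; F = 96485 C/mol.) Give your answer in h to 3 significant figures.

Plated area = 2 × 8.77 × 19.4 = 340.3 cm²
Volume = 340.3 × 9.29×10⁻⁴ cm = 0.3161 cm³
m(Ag) = 0.3161 × 10.49 = 3.316 g
n(Ag) = 3.316 / 107.87 = 0.03074 mol; n(e⁻) = 0.03074 mol
Q = 0.03074 × 96485 / 0.718 = 4131 C
t = 4131 / 3.66 = 1129 s = 0.314 h

0.314 h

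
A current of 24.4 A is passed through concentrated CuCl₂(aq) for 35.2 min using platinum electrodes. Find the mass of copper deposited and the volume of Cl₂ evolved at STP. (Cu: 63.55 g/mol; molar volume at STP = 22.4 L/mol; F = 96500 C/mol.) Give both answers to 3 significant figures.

17.0 g Cu; 5.98 L Cl₂

Q = 24.4 × 2112 = 51530 C; n(e⁻) = 51530 / 96500 = 0.5340 mol
Cathode: Cu²⁺ + 2e⁻ → Cu → n(Cu) = 0.5340/2 = 0.2670 mol → 17.0 g
Anode: 2Cl⁻ → Cl₂ + 2e⁻ → n(Cl₂) = 0.5340/2 = 0.2670 mol → 5.98 L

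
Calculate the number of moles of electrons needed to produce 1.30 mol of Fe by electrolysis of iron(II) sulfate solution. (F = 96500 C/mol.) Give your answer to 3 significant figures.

Fe²⁺ + 2e⁻ → Fe, so n(e⁻) = 2 × 1.30 = 2.600 mol

2.60 mol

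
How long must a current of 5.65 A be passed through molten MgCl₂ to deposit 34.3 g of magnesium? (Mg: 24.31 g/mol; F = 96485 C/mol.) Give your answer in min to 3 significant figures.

n(Mg) = 34.3 / 24.31 = 1.411 mol
Mg²⁺ + 2e⁻ → Mg, so n(e⁻) = 2 × 1.411 = 2.822 mol
Q = 2.822 × 96485 = 2.723×10^5 C
t = Q / I = 2.723×10^5 / 5.65 = 48190 s = 803 min

803 min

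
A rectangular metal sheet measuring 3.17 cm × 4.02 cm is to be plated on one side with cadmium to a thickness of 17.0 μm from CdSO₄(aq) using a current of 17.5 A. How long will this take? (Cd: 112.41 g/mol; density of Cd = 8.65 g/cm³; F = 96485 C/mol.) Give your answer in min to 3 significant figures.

Plated area = 3.17 × 4.02 = 12.74 cm²
Volume = 12.74 × 17.0×10⁻⁴ cm = 0.02166 cm³
m(Cd) = 0.02166 × 8.65 = 0.1874 g
n(Cd) = 0.1874 / 112.41 = 0.001667 mol; n(e⁻) = 2 × 0.001667 = 0.003334 mol
Q = 0.003334 × 96485 = 321.7 C
t = 321.7 / 17.5 = 18.38 s = 0.306 min

0.306 min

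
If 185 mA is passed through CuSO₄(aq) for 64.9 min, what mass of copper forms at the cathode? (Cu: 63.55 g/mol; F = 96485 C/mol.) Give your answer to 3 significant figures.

0.237 g

Q = It = 0.185 × 3894 = 720.4 C
n(e⁻) = Q/F = 720.4/96485 = 0.007466 mol
Cu²⁺ + 2e⁻ → Cu, so n(Cu) = 0.007466 / 2 = 0.003733 mol
m = 0.003733 × 63.55 = 0.237 g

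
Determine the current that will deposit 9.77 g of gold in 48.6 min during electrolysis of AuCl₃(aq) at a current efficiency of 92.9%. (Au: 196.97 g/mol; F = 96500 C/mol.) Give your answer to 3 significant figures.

n(Au) = 9.77 / 196.97 = 0.04960 mol
Au³⁺ + 3e⁻ → Au, so n(e⁻) = 3 × 0.04960 = 0.1488 mol
Q = 0.1488 × 96500 / 0.929 = 15460 C
I = Q / t = 15460 / 2916 s = 5.30 A

5.30 A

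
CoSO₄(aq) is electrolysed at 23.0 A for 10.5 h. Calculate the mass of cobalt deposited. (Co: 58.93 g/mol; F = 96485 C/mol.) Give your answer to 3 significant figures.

Charge passed = 23.0 × 37800 = 8.694×10^5 C
n(e⁻) = Q/F = 8.694×10^5/96485 = 9.011 mol
Co²⁺ + 2e⁻ → Co, so n(Co) = 9.011 / 2 = 4.506 mol
m = 4.506 × 58.93 = 266 g

266 g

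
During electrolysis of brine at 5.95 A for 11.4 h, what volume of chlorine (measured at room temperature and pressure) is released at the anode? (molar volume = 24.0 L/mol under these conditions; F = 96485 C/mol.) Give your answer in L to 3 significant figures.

30.4 L

Q = It = 5.95 × 41040 = 2.442×10^5 C
n(e⁻) = Q/F = 2.442×10^5/96485 = 2.531 mol
2Cl⁻ → Cl₂ + 2e⁻, so n(Cl₂) = 2.531 / 2 = 1.266 mol
V = 1.266 × 24.0 = 30.38 L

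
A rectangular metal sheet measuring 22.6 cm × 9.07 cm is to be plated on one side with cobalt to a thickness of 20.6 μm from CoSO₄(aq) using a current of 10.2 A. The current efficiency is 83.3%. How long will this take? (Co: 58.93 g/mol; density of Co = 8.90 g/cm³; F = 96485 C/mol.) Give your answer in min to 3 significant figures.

Plated area = 22.6 × 9.07 = 205.0 cm²
Volume = 205.0 × 20.6×10⁻⁴ cm = 0.4223 cm³
m(Co) = 0.4223 × 8.90 = 3.758 g
n(Co) = 3.758 / 58.93 = 0.06377 mol; n(e⁻) = 2 × 0.06377 = 0.1275 mol
Q = 0.1275 × 96485 / 0.833 = 14770 C
t = 14770 / 10.2 = 1448 s = 24.1 min

24.1 min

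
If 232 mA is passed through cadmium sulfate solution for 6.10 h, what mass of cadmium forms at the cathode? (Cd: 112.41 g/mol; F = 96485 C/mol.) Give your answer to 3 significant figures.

2.97 g

Q = 0.232 A × 21960 s = 5095 C
n(e⁻) = Q/F = 5095/96485 = 0.05281 mol
Cd²⁺ + 2e⁻ → Cd, so n(Cd) = 0.05281 / 2 = 0.02641 mol
m = 0.02641 × 112.41 = 2.97 g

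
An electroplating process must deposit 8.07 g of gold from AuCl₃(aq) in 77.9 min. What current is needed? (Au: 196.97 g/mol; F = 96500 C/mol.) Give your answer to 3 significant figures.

2.54 A

n(Au) = 8.07 / 196.97 = 0.04097 mol
Au³⁺ + 3e⁻ → Au, so n(e⁻) = 3 × 0.04097 = 0.1229 mol
Q = 0.1229 × 96500 = 11860 C
I = Q / t = 11860 / 4674 s = 2.54 A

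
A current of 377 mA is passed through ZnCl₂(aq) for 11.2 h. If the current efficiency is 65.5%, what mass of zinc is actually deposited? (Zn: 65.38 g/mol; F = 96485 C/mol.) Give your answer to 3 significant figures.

Q = 0.377 × 40320 = 15200 C
n(e⁻) = 15200 / 96485 = 0.1575 mol
Zn²⁺ + 2e⁻ → Zn, so theoretical m(Zn) = 0.07875 × 65.38 = 5.149 g
Actual mass = 65.5% × 5.149 = 3.37 g

3.37 g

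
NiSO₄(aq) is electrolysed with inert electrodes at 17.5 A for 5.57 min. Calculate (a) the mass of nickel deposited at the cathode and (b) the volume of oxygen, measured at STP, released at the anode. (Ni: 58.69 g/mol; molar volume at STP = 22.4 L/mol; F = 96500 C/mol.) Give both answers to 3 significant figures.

Q = 17.5 × 334.2 = 5849 C; n(e⁻) = 5849 / 96500 = 0.06061 mol
Cathode: Ni²⁺ + 2e⁻ → Ni → n(Ni) = 0.06061/2 = 0.03031 mol → 1.78 g
Anode: 2H₂O → O₂ + 4H⁺ + 4e⁻ → n(O₂) = 0.06061/4 = 0.01515 mol → 0.339 L

1.78 g Ni; 0.339 L O₂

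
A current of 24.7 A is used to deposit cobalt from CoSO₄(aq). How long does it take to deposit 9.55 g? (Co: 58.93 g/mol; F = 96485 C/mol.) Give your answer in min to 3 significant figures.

21.1 min

n(Co) = 9.55 / 58.93 = 0.1621 mol
Co²⁺ + 2e⁻ → Co, so n(e⁻) = 2 × 0.1621 = 0.3242 mol
Q = 0.3242 × 96485 = 31280 C
t = Q / I = 31280 / 24.7 = 1266 s = 21.1 min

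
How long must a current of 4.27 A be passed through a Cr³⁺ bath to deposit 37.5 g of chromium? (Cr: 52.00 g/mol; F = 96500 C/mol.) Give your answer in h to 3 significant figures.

13.6 h

n(Cr) = 37.5 / 52.00 = 0.7212 mol
Cr³⁺ + 3e⁻ → Cr, so n(e⁻) = 3 × 0.7212 = 2.164 mol
Q = 2.164 × 96500 = 2.088×10^5 C
t = Q / I = 2.088×10^5 / 4.27 = 48900 s = 13.6 h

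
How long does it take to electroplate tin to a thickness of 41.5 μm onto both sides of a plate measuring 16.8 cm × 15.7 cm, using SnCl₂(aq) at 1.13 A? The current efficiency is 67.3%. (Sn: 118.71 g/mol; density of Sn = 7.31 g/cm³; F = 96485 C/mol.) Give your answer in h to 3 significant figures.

Plated area = 2 × 16.8 × 15.7 = 527.5 cm²
Volume = 527.5 × 41.5×10⁻⁴ cm = 2.189 cm³
m(Sn) = 2.189 × 7.31 = 16.00 g
n(Sn) = 16.00 / 118.71 = 0.1348 mol; n(e⁻) = 2 × 0.1348 = 0.2696 mol
Q = 0.2696 × 96485 / 0.673 = 38650 C
t = 38650 / 1.13 = 34200 s = 9.50 h

9.50 h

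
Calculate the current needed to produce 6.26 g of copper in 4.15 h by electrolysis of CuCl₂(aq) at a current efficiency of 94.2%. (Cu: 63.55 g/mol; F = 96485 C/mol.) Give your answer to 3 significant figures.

n(Cu) = 6.26 / 63.55 = 0.09851 mol
Cu²⁺ + 2e⁻ → Cu, so n(e⁻) = 2 × 0.09851 = 0.1970 mol
Q = 0.1970 × 96485 / 0.942 = 20180 C
I = Q / t = 20180 / 14940 s = 1.35 A

1.35 A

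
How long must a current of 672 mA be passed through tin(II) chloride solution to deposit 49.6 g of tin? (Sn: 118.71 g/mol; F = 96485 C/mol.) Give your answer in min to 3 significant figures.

2000 min

n(Sn) = 49.6 / 118.71 = 0.4178 mol
Sn²⁺ + 2e⁻ → Sn, so n(e⁻) = 2 × 0.4178 = 0.8356 mol
Q = 0.8356 × 96485 = 80620 C
t = Q / I = 80620 / 0.672 = 1.200×10^5 s = 2000 min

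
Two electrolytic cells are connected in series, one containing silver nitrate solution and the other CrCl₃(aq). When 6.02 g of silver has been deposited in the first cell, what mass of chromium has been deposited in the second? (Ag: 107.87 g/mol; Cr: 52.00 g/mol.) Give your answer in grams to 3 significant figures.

0.967 g

n(Ag) = 6.02 / 107.87 = 0.05581 mol
Ag⁺ + e⁻ → Ag, so n(e⁻) = 0.05581 mol
Since the cells are in series, n(e⁻) in the Cr cell is also 0.05581 mol.
Cr³⁺ + 3e⁻ → Cr, so n(Cr) = 0.05581 / 3 = 0.01860 mol
m(Cr) = 0.01860 × 52.00 = 0.967 g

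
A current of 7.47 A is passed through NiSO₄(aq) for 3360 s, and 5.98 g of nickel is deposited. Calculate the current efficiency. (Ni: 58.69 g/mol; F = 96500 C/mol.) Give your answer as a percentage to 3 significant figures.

78.3%

Q = 7.47 × 3360 = 25100 C
n(e⁻) = 25100 / 96500 = 0.2601 mol
Ni²⁺ + 2e⁻ → Ni, so theoretical n(Ni) = 0.1301 mol → 7.636 g
Efficiency = 5.98 / 7.636 = 0.7831 = 78.3%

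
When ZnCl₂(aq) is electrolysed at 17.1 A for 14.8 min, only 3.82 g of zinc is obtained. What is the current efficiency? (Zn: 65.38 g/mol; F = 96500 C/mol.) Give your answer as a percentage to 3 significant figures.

Q = 17.1 × 888 = 15180 C
n(e⁻) = 15180 / 96500 = 0.1573 mol
Zn²⁺ + 2e⁻ → Zn, so theoretical n(Zn) = 0.07865 mol → 5.142 g
Efficiency = 3.82 / 5.142 = 0.7429 = 74.3%

74.3%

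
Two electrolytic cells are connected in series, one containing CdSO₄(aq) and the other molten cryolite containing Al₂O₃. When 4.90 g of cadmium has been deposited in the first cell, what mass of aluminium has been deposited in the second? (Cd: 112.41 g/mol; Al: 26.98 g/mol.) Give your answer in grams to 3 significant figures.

n(Cd) = 4.90 / 112.41 = 0.04359 mol
Cd²⁺ + 2e⁻ → Cd, so n(e⁻) = 2 × 0.04359 = 0.08718 mol
The cells are in series, so the same charge (and hence the same n(e⁻) = 0.08718 mol) passes through both.
Al³⁺ + 3e⁻ → Al, so n(Al) = 0.08718 / 3 = 0.02906 mol
m(Al) = 0.02906 × 26.98 = 0.784 g

0.784 g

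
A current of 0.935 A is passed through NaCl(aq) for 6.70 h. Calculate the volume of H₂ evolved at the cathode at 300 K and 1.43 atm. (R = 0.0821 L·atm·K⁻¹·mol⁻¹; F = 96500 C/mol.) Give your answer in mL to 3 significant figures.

Charge passed = 0.935 × 24120 = 22550 C
n(e⁻) = Q/F = 22550/96500 = 0.2337 mol
2H⁺ + 2e⁻ → H₂, so n(H₂) = 0.2337 / 2 = 0.1169 mol
V = nRT/P = 0.1169 × 0.0821 × 300 / 1.43 = 2.013 L
= 2010 mL

2010 mL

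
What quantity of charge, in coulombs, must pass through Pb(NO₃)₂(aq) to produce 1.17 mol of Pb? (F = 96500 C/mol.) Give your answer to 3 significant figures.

Pb²⁺ + 2e⁻ → Pb, so n(e⁻) = 2 × 1.17 = 2.340 mol
Q = 2.340 × 96500 = 2.258×10^5 C

2.26×10^5 C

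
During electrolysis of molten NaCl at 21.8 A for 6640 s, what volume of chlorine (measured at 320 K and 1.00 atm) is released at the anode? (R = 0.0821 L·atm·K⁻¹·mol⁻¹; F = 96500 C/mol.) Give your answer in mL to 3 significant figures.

19700 mL

Charge passed = 21.8 × 6640 = 1.448×10^5 C
Moles of electrons = 1.448×10^5 / 96500 = 1.501 mol
2Cl⁻ → Cl₂ + 2e⁻, so n(Cl₂) = 1.501 / 2 = 0.7505 mol
V = nRT/P = 0.7505 × 0.0821 × 320 / 1.00 = 19.72 L
= 19700 mL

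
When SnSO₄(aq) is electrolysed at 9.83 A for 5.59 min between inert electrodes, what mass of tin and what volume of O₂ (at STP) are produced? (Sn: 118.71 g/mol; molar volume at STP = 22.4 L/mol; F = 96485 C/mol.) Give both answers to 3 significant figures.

2.03 g Sn; 0.191 L O₂

Q = 9.83 × 335.4 = 3297 C; n(e⁻) = 3297 / 96485 = 0.03417 mol
Cathode: Sn²⁺ + 2e⁻ → Sn → n(Sn) = 0.03417/2 = 0.01709 mol → 2.03 g
Anode: 2H₂O → O₂ + 4H⁺ + 4e⁻ → n(O₂) = 0.03417/4 = 0.008543 mol → 0.191 L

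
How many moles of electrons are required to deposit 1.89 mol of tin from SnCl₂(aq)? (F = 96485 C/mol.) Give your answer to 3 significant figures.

3.78 mol

Sn²⁺ + 2e⁻ → Sn, so n(e⁻) = 2 × 1.89 = 3.780 mol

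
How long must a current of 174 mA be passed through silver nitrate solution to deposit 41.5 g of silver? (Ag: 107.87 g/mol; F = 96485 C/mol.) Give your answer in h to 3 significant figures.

59.3 h

n(Ag) = 41.5 / 107.87 = 0.3847 mol
Ag⁺ + e⁻ → Ag, so n(e⁻) = 0.3847 mol
Q = 0.3847 × 96485 = 37120 C
t = Q / I = 37120 / 0.174 = 2.133×10^5 s = 59.3 h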